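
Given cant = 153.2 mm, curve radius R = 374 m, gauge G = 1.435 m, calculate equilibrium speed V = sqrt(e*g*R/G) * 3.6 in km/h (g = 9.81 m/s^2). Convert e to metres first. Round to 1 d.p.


Convert cant: e = 153.2 mm = 0.1532 m
V_ms = sqrt(0.1532 * 9.81 * 374 / 1.435)
V_ms = sqrt(391.6945) = 19.7913 m/s
V = 19.7913 * 3.6 = 71.2 km/h

71.2


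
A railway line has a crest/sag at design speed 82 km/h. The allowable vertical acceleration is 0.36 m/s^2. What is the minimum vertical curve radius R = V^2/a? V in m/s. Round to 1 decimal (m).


Convert speed: V = 82 / 3.6 = 22.7778 m/s
V^2 = 518.8272 m^2/s^2
R_v = 518.8272 / 0.36
R_v = 1441.2 m

1441.2


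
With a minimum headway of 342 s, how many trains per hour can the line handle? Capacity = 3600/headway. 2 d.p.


Capacity = 3600 / headway
Capacity = 3600 / 342
Capacity = 10.53 trains/hour

10.53


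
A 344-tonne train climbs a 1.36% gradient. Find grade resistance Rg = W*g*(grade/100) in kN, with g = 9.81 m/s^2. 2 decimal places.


Rg = W * 9.81 * grade / 100
Rg = 344 * 9.81 * 1.36 / 100
Rg = 3374.64 * 0.0136
Rg = 45.90 kN

45.90


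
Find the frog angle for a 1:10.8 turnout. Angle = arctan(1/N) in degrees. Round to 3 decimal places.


1/N = 1/10.8 = 0.092593
angle = arctan(0.092593) = 0.092329 rad
angle = 0.092329 * 180/pi = 5.290 degrees

5.290


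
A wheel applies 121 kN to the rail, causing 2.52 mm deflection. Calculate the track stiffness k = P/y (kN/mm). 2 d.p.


Track stiffness k = P / y
k = 121 / 2.52
k = 48.02 kN/mm

48.02


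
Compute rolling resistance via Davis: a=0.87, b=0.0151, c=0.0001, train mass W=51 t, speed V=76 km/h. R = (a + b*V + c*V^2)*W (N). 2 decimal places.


b*V = 0.0151 * 76 = 1.1476
c*V^2 = 0.0001 * 5776 = 0.5776
R_per_t = 0.87 + 1.1476 + 0.5776 = 2.5952 N/t
R_total = 2.5952 * 51 = 132.36 N

132.36


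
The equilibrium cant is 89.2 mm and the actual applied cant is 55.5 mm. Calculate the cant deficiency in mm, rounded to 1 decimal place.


Cant deficiency = equilibrium cant - actual cant
CD = 89.2 - 55.5
CD = 33.7 mm

33.7


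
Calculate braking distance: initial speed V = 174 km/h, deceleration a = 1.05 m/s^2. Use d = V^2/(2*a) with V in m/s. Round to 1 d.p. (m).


Convert speed: V = 174 / 3.6 = 48.3333 m/s
V^2 = 2336.1111
d = 2336.1111 / (2 * 1.05)
d = 2336.1111 / 2.1
d = 1112.4 m

1112.4


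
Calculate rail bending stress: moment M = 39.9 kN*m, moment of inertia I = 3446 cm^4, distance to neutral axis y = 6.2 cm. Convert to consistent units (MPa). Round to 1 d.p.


Convert units:
M = 39.9 kN*m = 39900000 N*mm
y = 6.2 cm = 62 mm
I = 3446 cm^4 = 34460000 mm^4
sigma = 39900000 * 62 / 34460000
sigma = 71.8 MPa

71.8


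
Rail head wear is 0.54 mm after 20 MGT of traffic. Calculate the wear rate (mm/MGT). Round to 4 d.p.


Wear rate = total wear / cumulative tonnage
Rate = 0.54 / 20
Rate = 0.0270 mm/MGT

0.0270


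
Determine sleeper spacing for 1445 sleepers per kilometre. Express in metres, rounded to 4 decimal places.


Spacing = 1000 m / number of sleepers
Spacing = 1000 / 1445
Spacing = 0.6920 m

0.6920


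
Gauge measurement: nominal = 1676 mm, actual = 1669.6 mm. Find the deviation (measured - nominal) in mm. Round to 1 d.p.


Deviation = measured - nominal
Deviation = 1669.6 - 1676
Deviation = -6.4 mm

-6.4


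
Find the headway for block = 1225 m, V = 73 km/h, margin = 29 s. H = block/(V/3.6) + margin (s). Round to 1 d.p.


V = 73 / 3.6 = 20.2778 m/s
Block traversal time = 1225 / 20.2778 = 60.411 s
Headway = 60.411 + 29
Headway = 89.4 s

89.4


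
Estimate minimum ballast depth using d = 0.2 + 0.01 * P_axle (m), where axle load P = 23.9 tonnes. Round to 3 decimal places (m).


d = 0.2 + 0.01 * 23.9
d = 0.2 + 0.239
d = 0.439 m

0.439


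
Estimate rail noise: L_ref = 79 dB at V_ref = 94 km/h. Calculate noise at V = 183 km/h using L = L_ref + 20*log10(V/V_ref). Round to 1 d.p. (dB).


V/V_ref = 183 / 94 = 1.946809
log10(1.946809) = 0.289323
20 * 0.289323 = 5.7865
L = 79 + 5.7865 = 84.8 dB

84.8


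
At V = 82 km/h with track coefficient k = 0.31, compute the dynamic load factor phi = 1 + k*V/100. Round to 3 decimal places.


phi = 1 + k * V / 100
phi = 1 + 0.31 * 82 / 100
phi = 1 + 0.2542
phi = 1.254

1.254


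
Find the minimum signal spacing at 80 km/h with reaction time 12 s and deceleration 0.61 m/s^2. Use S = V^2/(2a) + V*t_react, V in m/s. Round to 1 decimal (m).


V = 80 / 3.6 = 22.2222 m/s
Braking distance = 22.2222^2 / (2*0.61) = 404.7764 m
Sighting distance = 22.2222 * 12 = 266.6667 m
S = 404.7764 + 266.6667 = 671.4 m

671.4


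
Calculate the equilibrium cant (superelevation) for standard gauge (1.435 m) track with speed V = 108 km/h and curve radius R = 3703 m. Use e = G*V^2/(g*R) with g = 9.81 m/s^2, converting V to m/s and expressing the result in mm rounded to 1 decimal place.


Convert speed: V = 108 / 3.6 = 30.0 m/s
Apply formula: e = 1.435 * 30.0^2 / (9.81 * 3703)
e = 1.435 * 900.0 / 36326.43
e = 0.035553 m = 35.6 mm

35.6


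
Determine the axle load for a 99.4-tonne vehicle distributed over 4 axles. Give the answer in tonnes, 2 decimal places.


Load per axle = total weight / number of axles
Load = 99.4 / 4
Load = 24.85 tonnes

24.85


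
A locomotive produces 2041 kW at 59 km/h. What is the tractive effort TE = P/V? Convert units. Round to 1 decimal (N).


Convert: P = 2041 kW = 2041000 W
V = 59 / 3.6 = 16.3889 m/s
TE = 2041000 / 16.3889
TE = 124535.6 N

124535.6


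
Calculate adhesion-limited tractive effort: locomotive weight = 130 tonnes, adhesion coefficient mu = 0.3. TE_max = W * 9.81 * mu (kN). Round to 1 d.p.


TE_max = W * g * mu
TE_max = 130 * 9.81 * 0.3
TE_max = 1275.3 * 0.3
TE_max = 382.6 kN

382.6


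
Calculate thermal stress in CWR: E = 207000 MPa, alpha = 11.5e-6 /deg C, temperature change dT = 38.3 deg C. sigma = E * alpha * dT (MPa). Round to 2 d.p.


sigma = E * alpha * dT
sigma = 207000 * 11.5e-6 * 38.3
sigma = 2.3805 * 38.3
sigma = 91.17 MPa

91.17


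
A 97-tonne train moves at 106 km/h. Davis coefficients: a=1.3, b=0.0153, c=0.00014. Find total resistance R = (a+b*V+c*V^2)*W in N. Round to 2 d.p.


b*V = 0.0153 * 106 = 1.6218
c*V^2 = 0.00014 * 11236 = 1.57304
R_per_t = 1.3 + 1.6218 + 1.57304 = 4.49484 N/t
R_total = 4.49484 * 97 = 436.00 N

436.00


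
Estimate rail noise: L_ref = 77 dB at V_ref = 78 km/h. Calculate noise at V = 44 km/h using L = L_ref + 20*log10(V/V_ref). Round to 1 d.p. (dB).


V/V_ref = 44 / 78 = 0.564103
log10(0.564103) = -0.248642
20 * -0.248642 = -4.9728
L = 77 + -4.9728 = 72.0 dB

72.0


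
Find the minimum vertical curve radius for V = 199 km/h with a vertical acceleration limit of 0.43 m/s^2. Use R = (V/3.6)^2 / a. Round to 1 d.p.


Convert speed: V = 199 / 3.6 = 55.2778 m/s
V^2 = 3055.6327 m^2/s^2
R_v = 3055.6327 / 0.43
R_v = 7106.1 m

7106.1


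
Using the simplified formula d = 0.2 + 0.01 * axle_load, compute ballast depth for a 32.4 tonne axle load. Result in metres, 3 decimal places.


d = 0.2 + 0.01 * 32.4
d = 0.2 + 0.324
d = 0.524 m

0.524


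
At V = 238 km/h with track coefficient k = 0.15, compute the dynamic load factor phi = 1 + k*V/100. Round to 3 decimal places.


phi = 1 + k * V / 100
phi = 1 + 0.15 * 238 / 100
phi = 1 + 0.357
phi = 1.357

1.357


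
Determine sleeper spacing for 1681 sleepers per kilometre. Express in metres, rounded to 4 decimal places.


Spacing = 1000 m / number of sleepers
Spacing = 1000 / 1681
Spacing = 0.5949 m

0.5949


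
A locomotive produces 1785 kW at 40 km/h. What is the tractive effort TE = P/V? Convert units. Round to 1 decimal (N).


Convert: P = 1785 kW = 1785000 W
V = 40 / 3.6 = 11.1111 m/s
TE = 1785000 / 11.1111
TE = 160650.0 N

160650.0


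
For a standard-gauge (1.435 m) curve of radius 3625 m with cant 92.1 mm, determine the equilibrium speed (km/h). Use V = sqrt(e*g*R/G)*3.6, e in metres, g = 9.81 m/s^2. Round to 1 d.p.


Convert cant: e = 92.1 mm = 0.0921 m
V_ms = sqrt(0.0921 * 9.81 * 3625 / 1.435)
V_ms = sqrt(2282.363153) = 47.7741 m/s
V = 47.7741 * 3.6 = 172.0 km/h

172.0


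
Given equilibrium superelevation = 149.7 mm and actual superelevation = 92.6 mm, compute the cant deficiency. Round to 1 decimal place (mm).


Cant deficiency = equilibrium cant - actual cant
CD = 149.7 - 92.6
CD = 57.1 mm

57.1


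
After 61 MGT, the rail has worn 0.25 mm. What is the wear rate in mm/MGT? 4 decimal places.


Wear rate = total wear / cumulative tonnage
Rate = 0.25 / 61
Rate = 0.0041 mm/MGT

0.0041


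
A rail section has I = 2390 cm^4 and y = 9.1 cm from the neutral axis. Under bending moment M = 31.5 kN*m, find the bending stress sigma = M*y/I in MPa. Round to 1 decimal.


Convert units:
M = 31.5 kN*m = 31500000 N*mm
y = 9.1 cm = 91 mm
I = 2390 cm^4 = 23900000 mm^4
sigma = 31500000 * 91 / 23900000
sigma = 119.9 MPa

119.9


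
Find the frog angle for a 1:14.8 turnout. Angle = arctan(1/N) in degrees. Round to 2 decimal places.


1/N = 1/14.8 = 0.067568
angle = arctan(0.067568) = 0.067465 rad
angle = 0.067465 * 180/pi = 3.87 degrees

3.87


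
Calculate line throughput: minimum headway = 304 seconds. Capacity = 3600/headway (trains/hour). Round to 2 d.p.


Capacity = 3600 / headway
Capacity = 3600 / 304
Capacity = 11.84 trains/hour

11.84


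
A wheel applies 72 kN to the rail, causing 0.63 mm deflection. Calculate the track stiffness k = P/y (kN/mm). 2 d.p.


Track stiffness k = P / y
k = 72 / 0.63
k = 114.29 kN/mm

114.29


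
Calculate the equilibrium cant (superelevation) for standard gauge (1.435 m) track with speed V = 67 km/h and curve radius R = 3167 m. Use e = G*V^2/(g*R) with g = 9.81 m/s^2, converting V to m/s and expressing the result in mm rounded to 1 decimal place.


Convert speed: V = 67 / 3.6 = 18.6111 m/s
Apply formula: e = 1.435 * 18.6111^2 / (9.81 * 3167)
e = 1.435 * 346.3735 / 31068.27
e = 0.015999 m = 16.0 mm

16.0


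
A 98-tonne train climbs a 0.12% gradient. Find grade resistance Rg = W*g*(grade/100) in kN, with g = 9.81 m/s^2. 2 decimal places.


Rg = W * 9.81 * grade / 100
Rg = 98 * 9.81 * 0.12 / 100
Rg = 961.38 * 0.0012
Rg = 1.15 kN

1.15


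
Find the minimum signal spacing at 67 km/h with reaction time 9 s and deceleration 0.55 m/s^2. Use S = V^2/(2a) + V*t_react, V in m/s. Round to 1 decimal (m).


V = 67 / 3.6 = 18.6111 m/s
Braking distance = 18.6111^2 / (2*0.55) = 314.885 m
Sighting distance = 18.6111 * 9 = 167.5 m
S = 314.885 + 167.5 = 482.4 m

482.4


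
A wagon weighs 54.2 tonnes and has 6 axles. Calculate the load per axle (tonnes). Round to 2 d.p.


Load per axle = total weight / number of axles
Load = 54.2 / 6
Load = 9.03 tonnes

9.03


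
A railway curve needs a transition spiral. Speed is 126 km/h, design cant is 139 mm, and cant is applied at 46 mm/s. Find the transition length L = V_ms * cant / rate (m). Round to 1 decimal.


Convert speed: V = 126 / 3.6 = 35.0 m/s
L = 35.0 * 139 / 46
L = 4865.0 / 46
L = 105.8 m

105.8


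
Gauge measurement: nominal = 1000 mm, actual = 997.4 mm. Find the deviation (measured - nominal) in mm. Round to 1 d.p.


Deviation = measured - nominal
Deviation = 997.4 - 1000
Deviation = -2.6 mm

-2.6


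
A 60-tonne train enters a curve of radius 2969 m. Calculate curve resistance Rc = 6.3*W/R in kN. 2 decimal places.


Rc = 6.3 * W / R
Rc = 6.3 * 60 / 2969
Rc = 378.0 / 2969
Rc = 0.13 kN

0.13


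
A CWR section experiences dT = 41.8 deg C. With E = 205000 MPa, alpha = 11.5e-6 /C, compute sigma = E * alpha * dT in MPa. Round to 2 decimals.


sigma = E * alpha * dT
sigma = 205000 * 11.5e-6 * 41.8
sigma = 2.3575 * 41.8
sigma = 98.54 MPa

98.54


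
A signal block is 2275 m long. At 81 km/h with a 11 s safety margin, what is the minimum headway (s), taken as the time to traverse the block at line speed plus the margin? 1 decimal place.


V = 81 / 3.6 = 22.5 m/s
Block traversal time = 2275 / 22.5 = 101.1111 s
Headway = 101.1111 + 11
Headway = 112.1 s

112.1


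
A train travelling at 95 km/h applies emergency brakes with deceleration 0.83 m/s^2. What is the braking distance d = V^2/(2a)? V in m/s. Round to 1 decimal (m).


Convert speed: V = 95 / 3.6 = 26.3889 m/s
V^2 = 696.3735
d = 696.3735 / (2 * 0.83)
d = 696.3735 / 1.66
d = 419.5 m

419.5


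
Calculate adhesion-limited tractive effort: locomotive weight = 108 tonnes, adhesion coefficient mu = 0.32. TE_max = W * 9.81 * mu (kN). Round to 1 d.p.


TE_max = W * g * mu
TE_max = 108 * 9.81 * 0.32
TE_max = 1059.48 * 0.32
TE_max = 339.0 kN

339.0


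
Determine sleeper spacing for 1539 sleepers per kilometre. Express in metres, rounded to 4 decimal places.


Spacing = 1000 m / number of sleepers
Spacing = 1000 / 1539
Spacing = 0.6498 m

0.6498


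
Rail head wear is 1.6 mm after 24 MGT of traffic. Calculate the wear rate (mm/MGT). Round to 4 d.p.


Wear rate = total wear / cumulative tonnage
Rate = 1.6 / 24
Rate = 0.0667 mm/MGT

0.0667


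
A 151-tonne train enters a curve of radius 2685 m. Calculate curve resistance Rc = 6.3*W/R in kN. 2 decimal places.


Rc = 6.3 * W / R
Rc = 6.3 * 151 / 2685
Rc = 951.3 / 2685
Rc = 0.35 kN

0.35


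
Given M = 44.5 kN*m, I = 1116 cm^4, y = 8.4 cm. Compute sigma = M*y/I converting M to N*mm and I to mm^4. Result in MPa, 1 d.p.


Convert units:
M = 44.5 kN*m = 44500000 N*mm
y = 8.4 cm = 84 mm
I = 1116 cm^4 = 11160000 mm^4
sigma = 44500000 * 84 / 11160000
sigma = 334.9 MPa

334.9


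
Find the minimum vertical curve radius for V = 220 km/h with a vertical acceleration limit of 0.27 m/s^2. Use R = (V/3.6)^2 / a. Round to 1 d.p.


Convert speed: V = 220 / 3.6 = 61.1111 m/s
V^2 = 3734.5679 m^2/s^2
R_v = 3734.5679 / 0.27
R_v = 13831.7 m

13831.7


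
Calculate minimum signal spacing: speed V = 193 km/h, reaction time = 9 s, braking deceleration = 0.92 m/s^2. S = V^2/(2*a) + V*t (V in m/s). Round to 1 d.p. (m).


V = 193 / 3.6 = 53.6111 m/s
Braking distance = 53.6111^2 / (2*0.92) = 1562.0387 m
Sighting distance = 53.6111 * 9 = 482.5 m
S = 1562.0387 + 482.5 = 2044.5 m

2044.5


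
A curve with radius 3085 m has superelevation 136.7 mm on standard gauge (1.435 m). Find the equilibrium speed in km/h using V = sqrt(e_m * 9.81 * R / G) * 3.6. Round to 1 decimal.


Convert cant: e = 136.7 mm = 0.1367 m
V_ms = sqrt(0.1367 * 9.81 * 3085 / 1.435)
V_ms = sqrt(2882.974422) = 53.6933 m/s
V = 53.6933 * 3.6 = 193.3 km/h

193.3


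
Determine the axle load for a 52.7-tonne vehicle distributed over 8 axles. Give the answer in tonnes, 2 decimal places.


Load per axle = total weight / number of axles
Load = 52.7 / 8
Load = 6.59 tonnes

6.59


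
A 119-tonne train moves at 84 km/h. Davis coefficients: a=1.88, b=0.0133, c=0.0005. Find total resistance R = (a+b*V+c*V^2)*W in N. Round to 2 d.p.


b*V = 0.0133 * 84 = 1.1172
c*V^2 = 0.0005 * 7056 = 3.528
R_per_t = 1.88 + 1.1172 + 3.528 = 6.5252 N/t
R_total = 6.5252 * 119 = 776.50 N

776.50


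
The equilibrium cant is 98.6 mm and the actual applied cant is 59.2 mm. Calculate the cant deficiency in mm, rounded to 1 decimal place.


Cant deficiency = equilibrium cant - actual cant
CD = 98.6 - 59.2
CD = 39.4 mm

39.4


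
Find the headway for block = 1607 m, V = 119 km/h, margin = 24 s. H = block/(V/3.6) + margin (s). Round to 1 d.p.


V = 119 / 3.6 = 33.0556 m/s
Block traversal time = 1607 / 33.0556 = 48.6151 s
Headway = 48.6151 + 24
Headway = 72.6 s

72.6


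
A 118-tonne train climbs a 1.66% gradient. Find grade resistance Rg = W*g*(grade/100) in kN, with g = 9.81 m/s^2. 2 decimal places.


Rg = W * 9.81 * grade / 100
Rg = 118 * 9.81 * 1.66 / 100
Rg = 1157.58 * 0.0166
Rg = 19.22 kN

19.22


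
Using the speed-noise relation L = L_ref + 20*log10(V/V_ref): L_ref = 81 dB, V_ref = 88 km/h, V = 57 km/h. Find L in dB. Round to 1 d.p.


V/V_ref = 57 / 88 = 0.647727
log10(0.647727) = -0.188608
20 * -0.188608 = -3.7722
L = 81 + -3.7722 = 77.2 dB

77.2


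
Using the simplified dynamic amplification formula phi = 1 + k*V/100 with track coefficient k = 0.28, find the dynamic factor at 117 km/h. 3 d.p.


phi = 1 + k * V / 100
phi = 1 + 0.28 * 117 / 100
phi = 1 + 0.3276
phi = 1.328

1.328


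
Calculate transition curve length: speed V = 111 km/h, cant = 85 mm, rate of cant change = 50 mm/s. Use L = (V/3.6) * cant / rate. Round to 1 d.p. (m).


Convert speed: V = 111 / 3.6 = 30.8333 m/s
L = 30.8333 * 85 / 50
L = 2620.8333 / 50
L = 52.4 m

52.4


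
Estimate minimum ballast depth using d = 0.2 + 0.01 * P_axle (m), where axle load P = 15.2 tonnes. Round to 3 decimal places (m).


d = 0.2 + 0.01 * 15.2
d = 0.2 + 0.152
d = 0.352 m

0.352


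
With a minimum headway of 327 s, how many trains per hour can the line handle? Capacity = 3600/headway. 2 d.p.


Capacity = 3600 / headway
Capacity = 3600 / 327
Capacity = 11.01 trains/hour

11.01


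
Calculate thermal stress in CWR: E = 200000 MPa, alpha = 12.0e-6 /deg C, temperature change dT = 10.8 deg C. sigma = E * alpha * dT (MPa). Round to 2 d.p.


sigma = E * alpha * dT
sigma = 200000 * 12.0e-6 * 10.8
sigma = 2.4 * 10.8
sigma = 25.92 MPa

25.92


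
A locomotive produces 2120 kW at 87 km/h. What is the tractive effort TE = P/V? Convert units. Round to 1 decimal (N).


Convert: P = 2120 kW = 2120000 W
V = 87 / 3.6 = 24.1667 m/s
TE = 2120000 / 24.1667
TE = 87724.1 N

87724.1


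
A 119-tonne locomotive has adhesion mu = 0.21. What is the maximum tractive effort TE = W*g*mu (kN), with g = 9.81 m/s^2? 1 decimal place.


TE_max = W * g * mu
TE_max = 119 * 9.81 * 0.21
TE_max = 1167.39 * 0.21
TE_max = 245.2 kN

245.2


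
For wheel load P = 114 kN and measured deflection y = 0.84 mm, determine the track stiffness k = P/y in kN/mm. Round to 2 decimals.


Track stiffness k = P / y
k = 114 / 0.84
k = 135.71 kN/mm

135.71


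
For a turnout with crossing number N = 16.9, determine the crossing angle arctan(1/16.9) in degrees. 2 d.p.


1/N = 1/16.9 = 0.059172
angle = arctan(0.059172) = 0.059103 rad
angle = 0.059103 * 180/pi = 3.39 degrees

3.39


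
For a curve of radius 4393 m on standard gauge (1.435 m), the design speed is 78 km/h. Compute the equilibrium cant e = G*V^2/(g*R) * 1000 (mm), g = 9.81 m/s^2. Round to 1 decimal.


Convert speed: V = 78 / 3.6 = 21.6667 m/s
Apply formula: e = 1.435 * 21.6667^2 / (9.81 * 4393)
e = 1.435 * 469.4444 / 43095.33
e = 0.015632 m = 15.6 mm

15.6


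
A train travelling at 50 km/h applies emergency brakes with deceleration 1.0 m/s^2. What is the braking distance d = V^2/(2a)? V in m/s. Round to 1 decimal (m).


Convert speed: V = 50 / 3.6 = 13.8889 m/s
V^2 = 192.9012
d = 192.9012 / (2 * 1.0)
d = 192.9012 / 2.0
d = 96.5 m

96.5


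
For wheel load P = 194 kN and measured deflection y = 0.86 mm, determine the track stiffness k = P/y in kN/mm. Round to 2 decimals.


Track stiffness k = P / y
k = 194 / 0.86
k = 225.58 kN/mm

225.58


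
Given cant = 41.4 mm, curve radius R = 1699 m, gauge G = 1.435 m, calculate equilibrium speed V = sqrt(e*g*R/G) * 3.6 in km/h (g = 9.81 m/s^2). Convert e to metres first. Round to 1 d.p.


Convert cant: e = 41.4 mm = 0.0414 m
V_ms = sqrt(0.0414 * 9.81 * 1699 / 1.435)
V_ms = sqrt(480.851335) = 21.9283 m/s
V = 21.9283 * 3.6 = 78.9 km/h

78.9


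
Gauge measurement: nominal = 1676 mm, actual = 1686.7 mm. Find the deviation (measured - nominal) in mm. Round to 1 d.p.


Deviation = measured - nominal
Deviation = 1686.7 - 1676
Deviation = 10.7 mm

10.7


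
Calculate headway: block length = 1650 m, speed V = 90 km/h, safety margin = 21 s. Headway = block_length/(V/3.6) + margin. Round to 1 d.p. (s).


V = 90 / 3.6 = 25.0 m/s
Block traversal time = 1650 / 25.0 = 66.0 s
Headway = 66.0 + 21
Headway = 87.0 s

87.0


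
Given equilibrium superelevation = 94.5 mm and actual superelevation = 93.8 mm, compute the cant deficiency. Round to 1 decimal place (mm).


Cant deficiency = equilibrium cant - actual cant
CD = 94.5 - 93.8
CD = 0.7 mm

0.7


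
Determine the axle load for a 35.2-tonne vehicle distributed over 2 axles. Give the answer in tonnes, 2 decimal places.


Load per axle = total weight / number of axles
Load = 35.2 / 2
Load = 17.60 tonnes

17.60


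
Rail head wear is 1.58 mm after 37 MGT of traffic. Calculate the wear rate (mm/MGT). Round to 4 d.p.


Wear rate = total wear / cumulative tonnage
Rate = 1.58 / 37
Rate = 0.0427 mm/MGT

0.0427


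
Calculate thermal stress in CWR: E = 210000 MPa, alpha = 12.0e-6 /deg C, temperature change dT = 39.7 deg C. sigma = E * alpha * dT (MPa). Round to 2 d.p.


sigma = E * alpha * dT
sigma = 210000 * 12.0e-6 * 39.7
sigma = 2.52 * 39.7
sigma = 100.04 MPa

100.04


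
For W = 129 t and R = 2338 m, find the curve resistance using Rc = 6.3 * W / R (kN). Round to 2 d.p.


Rc = 6.3 * W / R
Rc = 6.3 * 129 / 2338
Rc = 812.7 / 2338
Rc = 0.35 kN

0.35


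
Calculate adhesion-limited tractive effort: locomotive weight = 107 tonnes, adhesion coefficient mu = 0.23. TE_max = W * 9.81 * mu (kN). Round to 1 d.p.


TE_max = W * g * mu
TE_max = 107 * 9.81 * 0.23
TE_max = 1049.67 * 0.23
TE_max = 241.4 kN

241.4


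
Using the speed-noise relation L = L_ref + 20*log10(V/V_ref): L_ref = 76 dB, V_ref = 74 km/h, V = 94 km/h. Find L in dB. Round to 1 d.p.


V/V_ref = 94 / 74 = 1.27027
log10(1.27027) = 0.103896
20 * 0.103896 = 2.0779
L = 76 + 2.0779 = 78.1 dB

78.1


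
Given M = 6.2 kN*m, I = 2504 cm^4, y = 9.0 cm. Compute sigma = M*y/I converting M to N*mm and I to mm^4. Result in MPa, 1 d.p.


Convert units:
M = 6.2 kN*m = 6200000 N*mm
y = 9.0 cm = 90 mm
I = 2504 cm^4 = 25040000 mm^4
sigma = 6200000 * 90 / 25040000
sigma = 22.3 MPa

22.3


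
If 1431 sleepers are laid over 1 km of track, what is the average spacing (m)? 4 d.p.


Spacing = 1000 m / number of sleepers
Spacing = 1000 / 1431
Spacing = 0.6988 m

0.6988


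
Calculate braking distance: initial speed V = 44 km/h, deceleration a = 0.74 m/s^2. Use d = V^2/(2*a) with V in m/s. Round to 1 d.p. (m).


Convert speed: V = 44 / 3.6 = 12.2222 m/s
V^2 = 149.3827
d = 149.3827 / (2 * 0.74)
d = 149.3827 / 1.48
d = 100.9 m

100.9


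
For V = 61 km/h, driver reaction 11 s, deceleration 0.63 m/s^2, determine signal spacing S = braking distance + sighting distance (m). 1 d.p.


V = 61 / 3.6 = 16.9444 m/s
Braking distance = 16.9444^2 / (2*0.63) = 227.8684 m
Sighting distance = 16.9444 * 11 = 186.3889 m
S = 227.8684 + 186.3889 = 414.3 m

414.3


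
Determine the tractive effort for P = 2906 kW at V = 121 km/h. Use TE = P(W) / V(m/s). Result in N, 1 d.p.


Convert: P = 2906 kW = 2906000 W
V = 121 / 3.6 = 33.6111 m/s
TE = 2906000 / 33.6111
TE = 86459.5 N

86459.5


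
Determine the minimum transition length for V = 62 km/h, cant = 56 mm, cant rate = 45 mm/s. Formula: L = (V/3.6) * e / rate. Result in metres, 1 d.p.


Convert speed: V = 62 / 3.6 = 17.2222 m/s
L = 17.2222 * 56 / 45
L = 964.4444 / 45
L = 21.4 m

21.4


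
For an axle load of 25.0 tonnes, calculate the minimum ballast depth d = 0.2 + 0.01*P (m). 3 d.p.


d = 0.2 + 0.01 * 25.0
d = 0.2 + 0.25
d = 0.450 m

0.450


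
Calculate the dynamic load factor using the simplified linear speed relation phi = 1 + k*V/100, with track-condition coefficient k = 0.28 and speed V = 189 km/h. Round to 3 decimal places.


phi = 1 + k * V / 100
phi = 1 + 0.28 * 189 / 100
phi = 1 + 0.5292
phi = 1.529

1.529


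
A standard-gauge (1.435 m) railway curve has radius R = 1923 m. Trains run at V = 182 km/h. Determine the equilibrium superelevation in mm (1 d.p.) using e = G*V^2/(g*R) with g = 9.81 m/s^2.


Convert speed: V = 182 / 3.6 = 50.5556 m/s
Apply formula: e = 1.435 * 50.5556^2 / (9.81 * 1923)
e = 1.435 * 2555.8642 / 18864.63
e = 0.19442 m = 194.4 mm

194.4


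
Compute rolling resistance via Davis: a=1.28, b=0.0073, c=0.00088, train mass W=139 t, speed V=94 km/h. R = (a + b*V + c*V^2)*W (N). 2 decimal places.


b*V = 0.0073 * 94 = 0.6862
c*V^2 = 0.00088 * 8836 = 7.77568
R_per_t = 1.28 + 0.6862 + 7.77568 = 9.74188 N/t
R_total = 9.74188 * 139 = 1354.12 N

1354.12


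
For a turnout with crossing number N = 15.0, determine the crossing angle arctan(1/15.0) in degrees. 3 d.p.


1/N = 1/15.0 = 0.066667
angle = arctan(0.066667) = 0.066568 rad
angle = 0.066568 * 180/pi = 3.814 degrees

3.814


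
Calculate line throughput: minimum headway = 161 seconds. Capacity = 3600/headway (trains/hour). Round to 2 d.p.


Capacity = 3600 / headway
Capacity = 3600 / 161
Capacity = 22.36 trains/hour

22.36


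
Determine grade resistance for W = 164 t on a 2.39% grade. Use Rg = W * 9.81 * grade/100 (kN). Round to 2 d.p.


Rg = W * 9.81 * grade / 100
Rg = 164 * 9.81 * 2.39 / 100
Rg = 1608.84 * 0.0239
Rg = 38.45 kN

38.45


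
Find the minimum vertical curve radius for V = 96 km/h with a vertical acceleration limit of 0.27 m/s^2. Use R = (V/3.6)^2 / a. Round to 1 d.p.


Convert speed: V = 96 / 3.6 = 26.6667 m/s
V^2 = 711.1111 m^2/s^2
R_v = 711.1111 / 0.27
R_v = 2633.7 m

2633.7


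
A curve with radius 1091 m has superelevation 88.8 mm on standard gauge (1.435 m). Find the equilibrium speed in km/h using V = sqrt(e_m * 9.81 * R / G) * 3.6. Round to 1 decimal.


Convert cant: e = 88.8 mm = 0.0888 m
V_ms = sqrt(0.0888 * 9.81 * 1091 / 1.435)
V_ms = sqrt(662.300103) = 25.7352 m/s
V = 25.7352 * 3.6 = 92.6 km/h

92.6


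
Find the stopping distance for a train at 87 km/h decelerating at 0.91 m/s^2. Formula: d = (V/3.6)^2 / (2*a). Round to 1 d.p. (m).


Convert speed: V = 87 / 3.6 = 24.1667 m/s
V^2 = 584.0278
d = 584.0278 / (2 * 0.91)
d = 584.0278 / 1.82
d = 320.9 m

320.9


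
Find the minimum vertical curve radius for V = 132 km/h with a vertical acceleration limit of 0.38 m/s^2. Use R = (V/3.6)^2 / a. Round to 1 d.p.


Convert speed: V = 132 / 3.6 = 36.6667 m/s
V^2 = 1344.4444 m^2/s^2
R_v = 1344.4444 / 0.38
R_v = 3538.0 m

3538.0


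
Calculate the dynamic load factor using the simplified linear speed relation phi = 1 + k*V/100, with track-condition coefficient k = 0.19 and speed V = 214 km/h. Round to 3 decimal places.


phi = 1 + k * V / 100
phi = 1 + 0.19 * 214 / 100
phi = 1 + 0.4066
phi = 1.407

1.407


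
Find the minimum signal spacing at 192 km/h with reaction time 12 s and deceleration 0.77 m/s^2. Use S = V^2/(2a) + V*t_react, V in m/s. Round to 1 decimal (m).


V = 192 / 3.6 = 53.3333 m/s
Braking distance = 53.3333^2 / (2*0.77) = 1847.0418 m
Sighting distance = 53.3333 * 12 = 640.0 m
S = 1847.0418 + 640.0 = 2487.0 m

2487.0


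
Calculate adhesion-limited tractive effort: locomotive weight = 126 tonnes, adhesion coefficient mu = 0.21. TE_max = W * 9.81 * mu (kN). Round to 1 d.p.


TE_max = W * g * mu
TE_max = 126 * 9.81 * 0.21
TE_max = 1236.06 * 0.21
TE_max = 259.6 kN

259.6


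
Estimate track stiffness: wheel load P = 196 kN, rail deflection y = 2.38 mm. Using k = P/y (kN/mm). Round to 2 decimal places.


Track stiffness k = P / y
k = 196 / 2.38
k = 82.35 kN/mm

82.35


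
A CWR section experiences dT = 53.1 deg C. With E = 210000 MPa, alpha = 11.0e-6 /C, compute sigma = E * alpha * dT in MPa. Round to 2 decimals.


sigma = E * alpha * dT
sigma = 210000 * 11.0e-6 * 53.1
sigma = 2.31 * 53.1
sigma = 122.66 MPa

122.66


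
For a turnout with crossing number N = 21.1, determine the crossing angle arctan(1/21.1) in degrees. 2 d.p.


1/N = 1/21.1 = 0.047393
angle = arctan(0.047393) = 0.047358 rad
angle = 0.047358 * 180/pi = 2.71 degrees

2.71


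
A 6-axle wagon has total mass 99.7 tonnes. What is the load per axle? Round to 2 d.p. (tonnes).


Load per axle = total weight / number of axles
Load = 99.7 / 6
Load = 16.62 tonnes

16.62


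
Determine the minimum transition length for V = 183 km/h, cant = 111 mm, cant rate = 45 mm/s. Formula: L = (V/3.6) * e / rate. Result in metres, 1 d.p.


Convert speed: V = 183 / 3.6 = 50.8333 m/s
L = 50.8333 * 111 / 45
L = 5642.5 / 45
L = 125.4 m

125.4


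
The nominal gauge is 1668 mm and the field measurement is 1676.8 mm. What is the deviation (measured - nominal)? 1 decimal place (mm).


Deviation = measured - nominal
Deviation = 1676.8 - 1668
Deviation = 8.8 mm

8.8


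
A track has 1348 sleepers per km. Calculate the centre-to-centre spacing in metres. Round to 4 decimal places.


Spacing = 1000 m / number of sleepers
Spacing = 1000 / 1348
Spacing = 0.7418 m

0.7418


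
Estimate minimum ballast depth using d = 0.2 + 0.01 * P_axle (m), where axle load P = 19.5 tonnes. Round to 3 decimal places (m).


d = 0.2 + 0.01 * 19.5
d = 0.2 + 0.195
d = 0.395 m

0.395


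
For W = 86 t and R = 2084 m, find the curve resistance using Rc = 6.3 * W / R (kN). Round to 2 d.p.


Rc = 6.3 * W / R
Rc = 6.3 * 86 / 2084
Rc = 541.8 / 2084
Rc = 0.26 kN

0.26


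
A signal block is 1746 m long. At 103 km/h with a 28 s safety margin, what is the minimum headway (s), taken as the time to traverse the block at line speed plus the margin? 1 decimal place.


V = 103 / 3.6 = 28.6111 m/s
Block traversal time = 1746 / 28.6111 = 61.0252 s
Headway = 61.0252 + 28
Headway = 89.0 s

89.0


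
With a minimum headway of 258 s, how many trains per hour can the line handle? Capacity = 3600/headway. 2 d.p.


Capacity = 3600 / headway
Capacity = 3600 / 258
Capacity = 13.95 trains/hour

13.95


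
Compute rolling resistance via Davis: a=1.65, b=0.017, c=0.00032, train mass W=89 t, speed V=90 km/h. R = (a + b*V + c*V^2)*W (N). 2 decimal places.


b*V = 0.017 * 90 = 1.53
c*V^2 = 0.00032 * 8100 = 2.592
R_per_t = 1.65 + 1.53 + 2.592 = 5.772 N/t
R_total = 5.772 * 89 = 513.71 N

513.71


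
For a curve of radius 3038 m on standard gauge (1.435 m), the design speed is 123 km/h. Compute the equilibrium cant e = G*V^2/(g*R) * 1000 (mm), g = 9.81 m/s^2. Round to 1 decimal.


Convert speed: V = 123 / 3.6 = 34.1667 m/s
Apply formula: e = 1.435 * 34.1667^2 / (9.81 * 3038)
e = 1.435 * 1167.3611 / 29802.78
e = 0.056208 m = 56.2 mm

56.2


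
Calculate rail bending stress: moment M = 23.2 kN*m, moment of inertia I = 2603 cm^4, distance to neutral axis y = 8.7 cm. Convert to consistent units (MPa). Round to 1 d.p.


Convert units:
M = 23.2 kN*m = 23200000 N*mm
y = 8.7 cm = 87 mm
I = 2603 cm^4 = 26030000 mm^4
sigma = 23200000 * 87 / 26030000
sigma = 77.5 MPa

77.5


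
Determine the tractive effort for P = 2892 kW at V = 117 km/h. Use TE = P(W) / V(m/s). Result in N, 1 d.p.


Convert: P = 2892 kW = 2892000 W
V = 117 / 3.6 = 32.5 m/s
TE = 2892000 / 32.5
TE = 88984.6 N

88984.6


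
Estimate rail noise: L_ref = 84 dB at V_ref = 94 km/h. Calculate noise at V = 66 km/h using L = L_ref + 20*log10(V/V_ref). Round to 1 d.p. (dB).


V/V_ref = 66 / 94 = 0.702128
log10(0.702128) = -0.153584
20 * -0.153584 = -3.0717
L = 84 + -3.0717 = 80.9 dB

80.9


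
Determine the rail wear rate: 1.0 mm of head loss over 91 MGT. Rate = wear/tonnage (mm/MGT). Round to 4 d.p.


Wear rate = total wear / cumulative tonnage
Rate = 1.0 / 91
Rate = 0.0110 mm/MGT

0.0110


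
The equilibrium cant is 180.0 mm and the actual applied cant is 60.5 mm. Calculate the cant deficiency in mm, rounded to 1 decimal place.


Cant deficiency = equilibrium cant - actual cant
CD = 180.0 - 60.5
CD = 119.5 mm

119.5


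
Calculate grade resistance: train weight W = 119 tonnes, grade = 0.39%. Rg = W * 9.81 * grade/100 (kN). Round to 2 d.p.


Rg = W * 9.81 * grade / 100
Rg = 119 * 9.81 * 0.39 / 100
Rg = 1167.39 * 0.0039
Rg = 4.55 kN

4.55


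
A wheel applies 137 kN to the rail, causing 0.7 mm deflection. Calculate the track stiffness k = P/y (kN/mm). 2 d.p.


Track stiffness k = P / y
k = 137 / 0.7
k = 195.71 kN/mm

195.71


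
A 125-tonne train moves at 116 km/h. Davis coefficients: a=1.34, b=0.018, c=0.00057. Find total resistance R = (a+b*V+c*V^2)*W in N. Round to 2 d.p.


b*V = 0.018 * 116 = 2.088
c*V^2 = 0.00057 * 13456 = 7.66992
R_per_t = 1.34 + 2.088 + 7.66992 = 11.09792 N/t
R_total = 11.09792 * 125 = 1387.24 N

1387.24


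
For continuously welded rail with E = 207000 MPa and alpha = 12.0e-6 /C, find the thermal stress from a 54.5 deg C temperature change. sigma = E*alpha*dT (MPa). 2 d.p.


sigma = E * alpha * dT
sigma = 207000 * 12.0e-6 * 54.5
sigma = 2.484 * 54.5
sigma = 135.38 MPa

135.38


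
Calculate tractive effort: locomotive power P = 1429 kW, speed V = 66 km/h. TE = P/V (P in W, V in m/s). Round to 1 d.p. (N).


Convert: P = 1429 kW = 1429000 W
V = 66 / 3.6 = 18.3333 m/s
TE = 1429000 / 18.3333
TE = 77945.5 N

77945.5


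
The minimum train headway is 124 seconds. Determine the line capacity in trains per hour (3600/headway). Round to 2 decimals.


Capacity = 3600 / headway
Capacity = 3600 / 124
Capacity = 29.03 trains/hour

29.03


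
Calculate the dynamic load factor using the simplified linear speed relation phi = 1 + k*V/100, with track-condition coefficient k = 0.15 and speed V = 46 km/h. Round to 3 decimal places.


phi = 1 + k * V / 100
phi = 1 + 0.15 * 46 / 100
phi = 1 + 0.069
phi = 1.069

1.069


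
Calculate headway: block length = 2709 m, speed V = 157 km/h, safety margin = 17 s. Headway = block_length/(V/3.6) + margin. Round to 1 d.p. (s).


V = 157 / 3.6 = 43.6111 m/s
Block traversal time = 2709 / 43.6111 = 62.1172 s
Headway = 62.1172 + 17
Headway = 79.1 s

79.1


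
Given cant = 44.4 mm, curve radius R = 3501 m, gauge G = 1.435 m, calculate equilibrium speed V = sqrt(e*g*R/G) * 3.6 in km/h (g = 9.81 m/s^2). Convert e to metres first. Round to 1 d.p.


Convert cant: e = 44.4 mm = 0.0444 m
V_ms = sqrt(0.0444 * 9.81 * 3501 / 1.435)
V_ms = sqrt(1062.654748) = 32.5984 m/s
V = 32.5984 * 3.6 = 117.4 km/h

117.4


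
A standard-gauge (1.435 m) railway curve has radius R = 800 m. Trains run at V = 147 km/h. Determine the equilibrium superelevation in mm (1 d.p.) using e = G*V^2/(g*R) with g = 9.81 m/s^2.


Convert speed: V = 147 / 3.6 = 40.8333 m/s
Apply formula: e = 1.435 * 40.8333^2 / (9.81 * 800)
e = 1.435 * 1667.3611 / 7848.0
e = 0.304876 m = 304.9 mm

304.9


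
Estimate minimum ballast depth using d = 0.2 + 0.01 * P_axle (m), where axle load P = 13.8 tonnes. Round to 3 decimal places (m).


d = 0.2 + 0.01 * 13.8
d = 0.2 + 0.138
d = 0.338 m

0.338


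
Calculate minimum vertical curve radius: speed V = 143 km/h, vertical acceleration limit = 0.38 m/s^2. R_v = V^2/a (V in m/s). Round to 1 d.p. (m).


Convert speed: V = 143 / 3.6 = 39.7222 m/s
V^2 = 1577.8549 m^2/s^2
R_v = 1577.8549 / 0.38
R_v = 4152.2 m

4152.2


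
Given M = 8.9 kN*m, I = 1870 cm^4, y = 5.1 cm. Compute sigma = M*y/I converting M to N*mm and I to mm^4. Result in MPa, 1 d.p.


Convert units:
M = 8.9 kN*m = 8900000 N*mm
y = 5.1 cm = 51 mm
I = 1870 cm^4 = 18700000 mm^4
sigma = 8900000 * 51 / 18700000
sigma = 24.3 MPa

24.3


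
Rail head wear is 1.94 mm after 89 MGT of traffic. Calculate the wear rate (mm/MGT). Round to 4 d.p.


Wear rate = total wear / cumulative tonnage
Rate = 1.94 / 89
Rate = 0.0218 mm/MGT

0.0218


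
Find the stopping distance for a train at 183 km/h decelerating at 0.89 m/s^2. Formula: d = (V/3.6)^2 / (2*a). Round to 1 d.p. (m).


Convert speed: V = 183 / 3.6 = 50.8333 m/s
V^2 = 2584.0278
d = 2584.0278 / (2 * 0.89)
d = 2584.0278 / 1.78
d = 1451.7 m

1451.7


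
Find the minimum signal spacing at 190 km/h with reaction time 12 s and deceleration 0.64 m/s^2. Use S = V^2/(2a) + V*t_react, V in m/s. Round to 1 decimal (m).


V = 190 / 3.6 = 52.7778 m/s
Braking distance = 52.7778^2 / (2*0.64) = 2176.1671 m
Sighting distance = 52.7778 * 12 = 633.3333 m
S = 2176.1671 + 633.3333 = 2809.5 m

2809.5


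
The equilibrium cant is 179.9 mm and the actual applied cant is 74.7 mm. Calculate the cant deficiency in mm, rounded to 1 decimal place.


Cant deficiency = equilibrium cant - actual cant
CD = 179.9 - 74.7
CD = 105.2 mm

105.2


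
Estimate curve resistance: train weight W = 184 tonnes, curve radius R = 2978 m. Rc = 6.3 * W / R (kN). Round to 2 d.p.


Rc = 6.3 * W / R
Rc = 6.3 * 184 / 2978
Rc = 1159.2 / 2978
Rc = 0.39 kN

0.39


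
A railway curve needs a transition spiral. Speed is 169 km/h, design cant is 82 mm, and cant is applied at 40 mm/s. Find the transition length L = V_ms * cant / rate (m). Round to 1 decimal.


Convert speed: V = 169 / 3.6 = 46.9444 m/s
L = 46.9444 * 82 / 40
L = 3849.4444 / 40
L = 96.2 m

96.2


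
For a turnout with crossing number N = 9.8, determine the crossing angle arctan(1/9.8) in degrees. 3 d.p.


1/N = 1/9.8 = 0.102041
angle = arctan(0.102041) = 0.101689 rad
angle = 0.101689 * 180/pi = 5.826 degrees

5.826


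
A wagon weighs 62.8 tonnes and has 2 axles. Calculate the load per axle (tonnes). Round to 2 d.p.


Load per axle = total weight / number of axles
Load = 62.8 / 2
Load = 31.40 tonnes

31.40


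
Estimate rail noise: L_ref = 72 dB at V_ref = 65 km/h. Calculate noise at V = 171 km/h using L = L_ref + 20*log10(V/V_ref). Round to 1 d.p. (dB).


V/V_ref = 171 / 65 = 2.630769
log10(2.630769) = 0.420083
20 * 0.420083 = 8.4017
L = 72 + 8.4017 = 80.4 dB

80.4


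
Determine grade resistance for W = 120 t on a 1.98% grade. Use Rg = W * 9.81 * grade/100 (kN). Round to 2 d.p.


Rg = W * 9.81 * grade / 100
Rg = 120 * 9.81 * 1.98 / 100
Rg = 1177.2 * 0.0198
Rg = 23.31 kN

23.31


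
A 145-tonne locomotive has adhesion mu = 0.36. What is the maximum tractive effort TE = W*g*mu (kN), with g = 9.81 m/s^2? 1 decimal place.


TE_max = W * g * mu
TE_max = 145 * 9.81 * 0.36
TE_max = 1422.45 * 0.36
TE_max = 512.1 kN

512.1


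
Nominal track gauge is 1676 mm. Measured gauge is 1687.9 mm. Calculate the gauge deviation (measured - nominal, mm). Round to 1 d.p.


Deviation = measured - nominal
Deviation = 1687.9 - 1676
Deviation = 11.9 mm

11.9


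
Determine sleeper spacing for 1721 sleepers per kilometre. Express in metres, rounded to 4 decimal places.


Spacing = 1000 m / number of sleepers
Spacing = 1000 / 1721
Spacing = 0.5811 m

0.5811


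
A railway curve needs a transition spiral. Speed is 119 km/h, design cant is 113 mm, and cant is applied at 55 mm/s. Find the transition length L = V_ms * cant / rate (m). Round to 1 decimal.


Convert speed: V = 119 / 3.6 = 33.0556 m/s
L = 33.0556 * 113 / 55
L = 3735.2778 / 55
L = 67.9 m

67.9


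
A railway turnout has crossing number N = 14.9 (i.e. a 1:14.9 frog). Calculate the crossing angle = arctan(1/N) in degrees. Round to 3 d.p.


1/N = 1/14.9 = 0.067114
angle = arctan(0.067114) = 0.067014 rad
angle = 0.067014 * 180/pi = 3.840 degrees

3.840


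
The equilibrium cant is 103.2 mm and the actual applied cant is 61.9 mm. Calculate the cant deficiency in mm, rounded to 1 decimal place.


Cant deficiency = equilibrium cant - actual cant
CD = 103.2 - 61.9
CD = 41.3 mm

41.3


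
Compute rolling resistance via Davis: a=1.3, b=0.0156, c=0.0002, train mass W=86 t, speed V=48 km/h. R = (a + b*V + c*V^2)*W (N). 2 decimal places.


b*V = 0.0156 * 48 = 0.7488
c*V^2 = 0.0002 * 2304 = 0.4608
R_per_t = 1.3 + 0.7488 + 0.4608 = 2.5096 N/t
R_total = 2.5096 * 86 = 215.83 N

215.83


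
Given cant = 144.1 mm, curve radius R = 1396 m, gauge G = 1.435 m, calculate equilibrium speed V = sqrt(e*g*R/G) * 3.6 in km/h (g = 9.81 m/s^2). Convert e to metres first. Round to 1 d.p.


Convert cant: e = 144.1 mm = 0.1441 m
V_ms = sqrt(0.1441 * 9.81 * 1396 / 1.435)
V_ms = sqrt(1375.202032) = 37.0837 m/s
V = 37.0837 * 3.6 = 133.5 km/h

133.5


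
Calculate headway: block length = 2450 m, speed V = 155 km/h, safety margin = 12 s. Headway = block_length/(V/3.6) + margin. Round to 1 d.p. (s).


V = 155 / 3.6 = 43.0556 m/s
Block traversal time = 2450 / 43.0556 = 56.9032 s
Headway = 56.9032 + 12
Headway = 68.9 s

68.9


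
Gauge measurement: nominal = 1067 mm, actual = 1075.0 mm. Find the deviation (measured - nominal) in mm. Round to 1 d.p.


Deviation = measured - nominal
Deviation = 1075.0 - 1067
Deviation = 8.0 mm

8.0
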